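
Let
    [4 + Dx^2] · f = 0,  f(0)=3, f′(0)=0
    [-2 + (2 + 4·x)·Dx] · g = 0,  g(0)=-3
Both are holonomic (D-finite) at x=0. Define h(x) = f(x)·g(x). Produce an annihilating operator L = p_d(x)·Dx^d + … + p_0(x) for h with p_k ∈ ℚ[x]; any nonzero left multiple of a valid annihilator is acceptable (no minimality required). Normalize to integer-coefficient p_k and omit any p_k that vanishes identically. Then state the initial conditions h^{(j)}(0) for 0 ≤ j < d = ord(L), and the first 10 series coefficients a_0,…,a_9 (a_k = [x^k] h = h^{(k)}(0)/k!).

L = (7 + 16·x + 16·x^2) + (-2 - 4·x)·Dx + (1 + 4·x + 4·x^2)·Dx^2  (order 2).
h: a_k = -9, -9, 45/2, 27/2, -75/8, -39/8, 349/80, -401/80, 44047/4480, -80889/4480, …
ICs: h(0) = -9, h′(0) = -9.

f: a_k = 3, 0, -6, 0, 2, 0, -4/15, 0, 2/105, 0, …
g: a_k = -3, -3, 3/2, -3/2, 15/8, -21/8, 63/16, -99/16, 1287/128, -2145/128, …
Sym-product of L_f,L_g gives L₀ (≤ ord 2).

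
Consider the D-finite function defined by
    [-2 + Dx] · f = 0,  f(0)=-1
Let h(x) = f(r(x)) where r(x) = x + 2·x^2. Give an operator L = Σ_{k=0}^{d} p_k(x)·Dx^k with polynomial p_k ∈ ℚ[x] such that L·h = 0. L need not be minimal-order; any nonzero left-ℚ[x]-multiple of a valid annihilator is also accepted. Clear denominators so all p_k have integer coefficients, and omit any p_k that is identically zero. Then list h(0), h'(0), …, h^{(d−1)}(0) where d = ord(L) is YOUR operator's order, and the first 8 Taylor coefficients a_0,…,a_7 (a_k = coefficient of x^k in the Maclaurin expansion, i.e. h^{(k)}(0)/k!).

f: a_k = -1, -2, -2, -4/3, -2/3, -4/15, -4/45, -8/315, …
Substitute x→r, Dx→(1/r')Dx; clear ⇒ L₀.
L = (-2 - 8·x) + Dx  (order 1).
h: a_k = -1, -2, -6, -28/3, -50/3, -108/5, -1324/45, -10424/315, …
ICs: h(0) = -1.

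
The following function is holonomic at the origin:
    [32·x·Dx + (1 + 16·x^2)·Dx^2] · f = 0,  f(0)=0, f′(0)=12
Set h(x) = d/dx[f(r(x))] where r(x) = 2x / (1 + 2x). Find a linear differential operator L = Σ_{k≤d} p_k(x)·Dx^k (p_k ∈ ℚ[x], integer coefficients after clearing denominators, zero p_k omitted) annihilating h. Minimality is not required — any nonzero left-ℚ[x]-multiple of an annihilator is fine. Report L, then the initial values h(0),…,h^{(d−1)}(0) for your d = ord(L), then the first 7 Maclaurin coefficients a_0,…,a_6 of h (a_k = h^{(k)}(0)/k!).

L = (4 + 136·x) + (1 + 4·x + 68·x^2)·Dx  (order 1).
h: a_k = 24, -96, -1248, 11520, 38784, -938496, 1116672, …
ICs: h(0) = 24.

f: a_k = 0, 12, 0, -64, 0, 3072/5, 0, …
h₀=f(r): pull back L_f along r ⇒ L₀.
h=h₀': d/dx-closure on L₀ ⇒ L.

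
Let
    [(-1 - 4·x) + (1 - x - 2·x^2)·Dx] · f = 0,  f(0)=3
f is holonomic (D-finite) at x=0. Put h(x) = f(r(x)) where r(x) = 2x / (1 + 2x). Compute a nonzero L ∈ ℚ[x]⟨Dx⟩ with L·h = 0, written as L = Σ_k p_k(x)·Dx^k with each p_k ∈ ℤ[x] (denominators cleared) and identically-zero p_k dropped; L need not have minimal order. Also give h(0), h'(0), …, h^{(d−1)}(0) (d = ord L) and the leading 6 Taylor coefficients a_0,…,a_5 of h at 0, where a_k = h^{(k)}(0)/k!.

L = (2 + 20·x) + (-1 - 4·x + 4·x^2 + 16·x^3)·Dx  (order 1).
h: a_k = 3, 6, 24, 0, 192, -384, …
ICs: h(0) = 3.

f: a_k = 3, 3, 9, 15, 33, 63, …
L₀ from L_f via x↦r, Dx↦r'^{-1}Dx.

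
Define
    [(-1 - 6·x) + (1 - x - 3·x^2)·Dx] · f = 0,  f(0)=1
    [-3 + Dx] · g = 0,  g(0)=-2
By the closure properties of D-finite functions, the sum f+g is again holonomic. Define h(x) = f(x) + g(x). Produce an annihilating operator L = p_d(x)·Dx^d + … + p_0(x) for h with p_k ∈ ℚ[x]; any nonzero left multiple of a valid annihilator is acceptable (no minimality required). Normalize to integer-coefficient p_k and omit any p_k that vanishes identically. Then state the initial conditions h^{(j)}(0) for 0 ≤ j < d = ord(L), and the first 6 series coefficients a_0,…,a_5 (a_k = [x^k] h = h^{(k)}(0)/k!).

f: a_k = 1, 1, 4, 7, 19, 40, …
g: a_k = -2, -6, -9, -9, -27/4, -81/20, …
Sum ⇒ L₀ = lclm(L_f,L_g) in ℚ(x)⟨Dx⟩.
L = (-15 - 9·x - 243·x^2 - 162·x^3) + (-1 + 36·x + 99·x^2 - 54·x^3 - 81·x^4)·Dx + (2 - 11·x - 6·x^2 + 36·x^3 + 27·x^4)·Dx^2  (order 2).
h: a_k = -1, -5, -5, -2, 49/4, 719/20, …
ICs: h(0) = -1, h′(0) = -5.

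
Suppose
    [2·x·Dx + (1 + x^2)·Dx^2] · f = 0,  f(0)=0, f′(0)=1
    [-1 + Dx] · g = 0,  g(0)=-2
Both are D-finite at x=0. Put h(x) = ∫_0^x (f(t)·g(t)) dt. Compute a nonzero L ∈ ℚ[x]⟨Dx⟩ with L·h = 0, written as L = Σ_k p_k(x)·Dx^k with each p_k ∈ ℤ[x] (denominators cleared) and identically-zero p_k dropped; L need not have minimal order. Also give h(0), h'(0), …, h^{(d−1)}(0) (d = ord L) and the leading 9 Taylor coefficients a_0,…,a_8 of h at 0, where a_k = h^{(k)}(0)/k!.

f: a_k = 0, 1, 0, -1/3, 0, 1/5, 0, -1/7, 0, …
g: a_k = -2, -2, -1, -1/3, -1/12, -1/60, -1/360, -1/2520, -1/20160, …
Sym-product of L_f,L_g gives L₀ (≤ ord 2).
∫: right-multiply L₀ by Dx.
L = (1 - 2·x + x^2)·Dx + (-2 + 2·x - 2·x^2)·Dx^2 + (1 + x^2)·Dx^3  (order 3).
h: a_k = 0, 0, -1, -2/3, -1/12, 1/15, -1/40, -11/252, 31/2240, …
ICs: h(0) = 0, h′(0) = 0, h′′(0) = -2.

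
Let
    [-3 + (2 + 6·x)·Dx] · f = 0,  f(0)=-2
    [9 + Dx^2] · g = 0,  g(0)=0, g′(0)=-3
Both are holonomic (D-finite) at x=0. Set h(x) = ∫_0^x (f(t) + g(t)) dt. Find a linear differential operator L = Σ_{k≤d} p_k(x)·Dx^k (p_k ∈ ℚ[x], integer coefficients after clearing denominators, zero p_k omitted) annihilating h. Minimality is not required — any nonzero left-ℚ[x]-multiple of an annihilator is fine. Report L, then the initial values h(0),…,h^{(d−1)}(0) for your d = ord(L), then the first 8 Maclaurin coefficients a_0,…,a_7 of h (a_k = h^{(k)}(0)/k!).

L = (-63 - 216·x - 324·x^2)·Dx + (18 + 198·x + 648·x^2 + 648·x^3)·Dx^2 + (-7 - 24·x - 36·x^2)·Dx^3 + (2 + 22·x + 72·x^2 + 72·x^3)·Dx^4  (order 4).
h: a_k = 0, -2, -3, 3/4, 9/32, 81/64, -3267/1280, 2187/512, …
ICs: h(0) = 0, h′(0) = -2, h′′(0) = -6, h′′′(0) = 9/2.

f: a_k = -2, -3, 9/4, -27/8, 405/64, -1701/128, 15309/512, -72171/1024, …
g: a_k = 0, -3, 0, 9/2, 0, -81/40, 0, 243/560, …
Sum ⇒ L₀ = lclm(L_f,L_g) in ℚ(x)⟨Dx⟩.
h=∫h₀ ⇒ L = L₀·Dx.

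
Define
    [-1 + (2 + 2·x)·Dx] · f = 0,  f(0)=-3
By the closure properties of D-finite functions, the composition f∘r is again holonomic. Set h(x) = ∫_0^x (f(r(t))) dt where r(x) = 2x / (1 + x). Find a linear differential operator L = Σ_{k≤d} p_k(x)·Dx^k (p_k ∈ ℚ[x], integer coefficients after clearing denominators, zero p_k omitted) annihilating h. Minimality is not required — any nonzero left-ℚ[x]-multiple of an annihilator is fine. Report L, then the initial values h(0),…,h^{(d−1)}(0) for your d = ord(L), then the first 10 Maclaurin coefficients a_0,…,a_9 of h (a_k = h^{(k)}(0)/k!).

L = -Dx + (1 + 4·x + 3·x^2)·Dx^2  (order 2).
h: a_k = 0, -3, -3/2, 3/2, -15/8, 111/40, -75/16, 981/112, -2259/128, 4815/128, …
ICs: h(0) = 0, h′(0) = -3.

f: a_k = -3, -3/2, 3/8, -3/16, 15/128, -21/256, 63/1024, -99/2048, 1287/32768, -2145/65536, …
Change of var in L_f (x↦r) gives L₀.
∫: right-multiply L₀ by Dx.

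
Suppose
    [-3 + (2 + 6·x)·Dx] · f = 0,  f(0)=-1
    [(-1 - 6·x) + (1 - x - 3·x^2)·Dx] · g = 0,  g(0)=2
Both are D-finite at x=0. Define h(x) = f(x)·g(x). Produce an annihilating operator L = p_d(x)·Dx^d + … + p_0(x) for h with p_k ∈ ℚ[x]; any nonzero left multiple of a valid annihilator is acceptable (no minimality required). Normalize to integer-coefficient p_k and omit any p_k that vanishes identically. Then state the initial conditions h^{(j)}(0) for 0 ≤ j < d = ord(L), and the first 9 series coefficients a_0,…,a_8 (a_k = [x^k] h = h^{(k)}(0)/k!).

L = (5 + 15·x + 27·x^2) + (-2 - 4·x + 12·x^2 + 18·x^3)·Dx  (order 1).
h: a_k = -2, -5, -35/4, -217/8, -3011/64, -18139/128, -129511/512, -766529/1024, -21882851/16384, …
ICs: h(0) = -2.

f: a_k = -1, -3/2, 9/8, -27/16, 405/128, -1701/256, 15309/1024, -72171/2048, 2814669/32768, …
g: a_k = 2, 2, 8, 14, 38, 80, 194, 434, 1016, …
Product ⇒ symmetric product L₀, ord ≤ 1.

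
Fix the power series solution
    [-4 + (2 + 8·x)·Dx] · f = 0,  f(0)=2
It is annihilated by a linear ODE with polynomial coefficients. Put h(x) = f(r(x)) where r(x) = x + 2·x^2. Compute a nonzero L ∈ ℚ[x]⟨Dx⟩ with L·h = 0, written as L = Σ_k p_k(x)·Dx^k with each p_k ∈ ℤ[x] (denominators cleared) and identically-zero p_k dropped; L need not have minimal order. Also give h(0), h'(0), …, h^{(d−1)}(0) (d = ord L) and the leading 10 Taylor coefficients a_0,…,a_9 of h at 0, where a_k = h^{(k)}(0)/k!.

L = (-2 - 8·x) + (1 + 4·x + 8·x^2)·Dx  (order 1).
h: a_k = 2, 4, 4, -8, 12, -8, -24, 112, -244, 216, …
ICs: h(0) = 2.

f: a_k = 2, 4, -4, 8, -20, 56, -168, 528, -1716, 5720, …
Change of var in L_f (x↦r) gives L₀.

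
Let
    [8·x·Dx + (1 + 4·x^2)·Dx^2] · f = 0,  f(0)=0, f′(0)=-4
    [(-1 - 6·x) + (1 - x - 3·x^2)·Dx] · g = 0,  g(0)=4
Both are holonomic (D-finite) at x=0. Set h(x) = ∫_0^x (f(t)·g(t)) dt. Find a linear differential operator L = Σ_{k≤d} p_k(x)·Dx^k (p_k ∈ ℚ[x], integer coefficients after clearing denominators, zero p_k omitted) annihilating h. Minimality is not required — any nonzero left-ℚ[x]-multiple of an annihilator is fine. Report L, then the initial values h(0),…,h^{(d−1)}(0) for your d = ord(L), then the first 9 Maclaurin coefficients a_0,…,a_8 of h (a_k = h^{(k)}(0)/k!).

f: a_k = 0, -4, 0, 16/3, 0, -64/5, 0, 256/7, 0, …
g: a_k = 4, 4, 16, 28, 76, 160, 388, 868, 2032, …
f·g: L₀ = L_f ⊗_s L_g, ord ≤ 2·1.
Integrate: L := L₀·Dx.
L = (6 + 8·x + 72·x^2)·Dx + (2 + 4·x + 16·x^2 + 72·x^3)·Dx^2 + (-1 + x - x^2 + 4·x^3 + 12·x^4)·Dx^3  (order 3).
h: a_k = 0, 0, -8, -16/3, -32/3, -272/15, -2024/45, -8128/105, -15818/105, …
ICs: h(0) = 0, h′(0) = 0, h′′(0) = -16.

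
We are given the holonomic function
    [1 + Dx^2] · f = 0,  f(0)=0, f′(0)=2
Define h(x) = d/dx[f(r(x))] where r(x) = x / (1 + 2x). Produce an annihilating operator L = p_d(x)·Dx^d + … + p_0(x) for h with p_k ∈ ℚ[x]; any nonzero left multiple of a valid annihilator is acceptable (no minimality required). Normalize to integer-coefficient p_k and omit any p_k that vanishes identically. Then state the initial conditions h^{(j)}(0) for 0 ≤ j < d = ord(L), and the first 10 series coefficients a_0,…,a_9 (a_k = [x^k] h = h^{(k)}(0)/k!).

f: a_k = 0, 2, 0, -1/3, 0, 1/60, 0, -1/2520, 0, 1/181440, …
h₀=f(r): pull back L_f along r ⇒ L₀.
h=h₀': d/dx-closure on L₀ ⇒ L.
L = (25 + 96·x + 96·x^2) + (12 + 72·x + 144·x^2 + 96·x^3)·Dx + (1 + 8·x + 24·x^2 + 32·x^3 + 16·x^4)·Dx^2  (order 2).
h: a_k = 2, -8, 23, -56, 1441/12, -225, 123479/360, -13198/45, -12104063/20160, 4486271/1008, …
ICs: h(0) = 2, h′(0) = -8.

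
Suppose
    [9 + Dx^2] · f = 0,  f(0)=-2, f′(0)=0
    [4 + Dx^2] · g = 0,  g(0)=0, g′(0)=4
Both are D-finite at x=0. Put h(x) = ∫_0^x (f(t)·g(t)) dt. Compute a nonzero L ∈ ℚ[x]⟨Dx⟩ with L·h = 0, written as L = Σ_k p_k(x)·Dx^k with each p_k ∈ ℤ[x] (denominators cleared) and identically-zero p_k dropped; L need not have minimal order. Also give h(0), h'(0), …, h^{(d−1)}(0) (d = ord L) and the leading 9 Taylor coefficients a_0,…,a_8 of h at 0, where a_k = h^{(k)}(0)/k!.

f: a_k = -2, 0, 9, 0, -27/4, 0, 81/40, 0, -729/2240, …
g: a_k = 0, 4, 0, -8/3, 0, 8/15, 0, -16/315, 0, …
L₀ := L_f ⊗_s L_g (sym. prod.), ord ≤ 4.
h=∫h₀ ⇒ L = L₀·Dx.
L = 25·Dx + 26·Dx^3 + Dx^5  (order 5).
h: a_k = 0, 0, -4, 0, 31/3, 0, -781/90, 0, 19531/5040, …
ICs: h(0) = 0, h′(0) = 0, h′′(0) = -8, h′′′(0) = 0, h′′′′(0) = 248.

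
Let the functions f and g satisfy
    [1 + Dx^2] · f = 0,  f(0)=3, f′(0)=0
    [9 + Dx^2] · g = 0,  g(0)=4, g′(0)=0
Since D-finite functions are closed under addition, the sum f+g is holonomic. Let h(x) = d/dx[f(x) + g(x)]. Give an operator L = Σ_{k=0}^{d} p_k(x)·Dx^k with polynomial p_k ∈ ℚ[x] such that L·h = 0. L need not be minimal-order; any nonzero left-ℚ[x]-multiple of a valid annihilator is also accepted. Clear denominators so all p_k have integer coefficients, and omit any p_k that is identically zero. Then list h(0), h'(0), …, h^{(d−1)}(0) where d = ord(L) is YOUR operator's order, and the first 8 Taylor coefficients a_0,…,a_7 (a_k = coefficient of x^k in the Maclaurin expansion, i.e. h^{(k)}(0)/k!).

f: a_k = 3, 0, -3/2, 0, 1/8, 0, -1/240, 0, …
g: a_k = 4, 0, -18, 0, 27/2, 0, -81/20, 0, …
h₀=f+g: left-lcm gives L₀, ord ≤ 4.
h=h₀': d/dx-closure on L₀ ⇒ L.
L = 9 + 10·Dx^2 + Dx^4  (order 4).
h: a_k = 0, -39, 0, 109/2, 0, -973/40, 0, 8749/1680, …
ICs: h(0) = 0, h′(0) = -39, h′′(0) = 0, h′′′(0) = 327.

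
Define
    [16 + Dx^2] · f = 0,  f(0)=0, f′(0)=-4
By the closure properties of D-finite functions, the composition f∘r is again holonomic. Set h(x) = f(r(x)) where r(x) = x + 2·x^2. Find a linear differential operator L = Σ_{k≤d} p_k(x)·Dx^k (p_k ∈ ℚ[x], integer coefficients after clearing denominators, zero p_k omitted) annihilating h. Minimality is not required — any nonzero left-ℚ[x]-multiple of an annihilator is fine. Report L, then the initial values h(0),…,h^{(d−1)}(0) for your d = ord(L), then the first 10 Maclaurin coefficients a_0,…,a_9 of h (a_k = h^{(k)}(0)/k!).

L = (16 + 192·x + 768·x^2 + 1024·x^3) - 4·Dx + (1 + 4·x)·Dx^2  (order 2).
h: a_k = 0, -4, -8, 32/3, 64, 1792/15, 0, -106496/315, -28672/45, -1163264/2835, …
ICs: h(0) = 0, h′(0) = -4.

f: a_k = 0, -4, 0, 32/3, 0, -128/15, 0, 1024/315, 0, -2048/2835, …
Substitute x→r, Dx→(1/r')Dx; clear ⇒ L₀.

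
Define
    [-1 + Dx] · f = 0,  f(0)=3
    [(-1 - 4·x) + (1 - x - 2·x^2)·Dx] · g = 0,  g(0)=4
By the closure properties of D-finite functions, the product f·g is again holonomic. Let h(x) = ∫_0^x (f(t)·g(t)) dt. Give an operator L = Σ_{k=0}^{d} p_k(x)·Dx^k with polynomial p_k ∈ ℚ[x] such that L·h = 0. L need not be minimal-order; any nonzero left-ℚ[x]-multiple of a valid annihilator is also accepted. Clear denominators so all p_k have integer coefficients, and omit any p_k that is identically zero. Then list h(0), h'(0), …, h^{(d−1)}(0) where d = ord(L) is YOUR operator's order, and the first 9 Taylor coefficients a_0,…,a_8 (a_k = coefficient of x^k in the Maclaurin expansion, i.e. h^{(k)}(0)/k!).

L = (2 + 3·x - 2·x^2)·Dx + (-1 + x + 2·x^2)·Dx^2  (order 2).
h: a_k = 0, 12, 12, 18, 26, 85/2, 701/10, 50737/420, 44279/210, …
ICs: h(0) = 0, h′(0) = 12.

f: a_k = 3, 3, 3/2, 1/2, 1/8, 1/40, 1/240, 1/1680, 1/13440, …
g: a_k = 4, 4, 12, 20, 44, 84, 172, 340, 684, …
Product ⇒ symmetric product L₀, ord ≤ 1.
h=∫h₀ ⇒ L = L₀·Dx.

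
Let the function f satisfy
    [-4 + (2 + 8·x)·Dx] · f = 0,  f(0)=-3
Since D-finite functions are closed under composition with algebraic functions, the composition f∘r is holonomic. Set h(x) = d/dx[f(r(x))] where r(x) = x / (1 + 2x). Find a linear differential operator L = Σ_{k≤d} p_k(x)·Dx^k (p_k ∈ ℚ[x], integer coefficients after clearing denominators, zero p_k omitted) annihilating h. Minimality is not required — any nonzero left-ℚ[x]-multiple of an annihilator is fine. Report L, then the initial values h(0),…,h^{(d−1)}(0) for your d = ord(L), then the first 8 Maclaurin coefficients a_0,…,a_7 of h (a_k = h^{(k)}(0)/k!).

f: a_k = -3, -6, 6, -12, 30, -84, 252, -792, …
L₀ from L_f via x↦r, Dx↦r'^{-1}Dx.
h₀' ⇒ L via d/dx closure of L₀.
L = (-6 - 24·x) + (-1 - 8·x - 12·x^2)·Dx  (order 1).
h: a_k = -6, 36, -180, 888, -4500, 23544, -126504, 693360, …
ICs: h(0) = -6.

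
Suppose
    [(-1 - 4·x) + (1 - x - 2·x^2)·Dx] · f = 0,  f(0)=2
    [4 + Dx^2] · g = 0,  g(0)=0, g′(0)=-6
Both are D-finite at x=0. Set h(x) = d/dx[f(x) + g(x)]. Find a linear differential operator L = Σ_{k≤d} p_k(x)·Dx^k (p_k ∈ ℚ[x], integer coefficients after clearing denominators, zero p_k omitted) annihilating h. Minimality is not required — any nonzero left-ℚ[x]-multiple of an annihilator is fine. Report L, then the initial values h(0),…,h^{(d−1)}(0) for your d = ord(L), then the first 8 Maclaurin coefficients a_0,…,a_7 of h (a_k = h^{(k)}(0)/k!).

L = (576 + 2400·x + 5616·x^2 + 3360·x^3 + 3840·x^4 + 1152·x^5 + 768·x^6) + (-68 - 236·x + 240·x^2 + 488·x^3 + 560·x^4 + 672·x^5 + 448·x^6 + 256·x^7)·Dx + (144 + 600·x + 1404·x^2 + 840·x^3 + 960·x^4 + 288·x^5 + 192·x^6)·Dx^2 + (-17 - 59·x + 60·x^2 + 122·x^3 + 140·x^4 + 168·x^5 + 112·x^6 + 64·x^7)·Dx^3  (order 3).
h: a_k = -4, 12, 42, 88, 206, 516, 17858/15, 2736, …
ICs: h(0) = -4, h′(0) = 12, h′′(0) = 84.

f: a_k = 2, 2, 6, 10, 22, 42, 86, 170, …
g: a_k = 0, -6, 0, 4, 0, -4/5, 0, 8/105, …
h₀=f+g: left-lcm gives L₀, ord ≤ 3.
Derive L from L₀ (diff closure).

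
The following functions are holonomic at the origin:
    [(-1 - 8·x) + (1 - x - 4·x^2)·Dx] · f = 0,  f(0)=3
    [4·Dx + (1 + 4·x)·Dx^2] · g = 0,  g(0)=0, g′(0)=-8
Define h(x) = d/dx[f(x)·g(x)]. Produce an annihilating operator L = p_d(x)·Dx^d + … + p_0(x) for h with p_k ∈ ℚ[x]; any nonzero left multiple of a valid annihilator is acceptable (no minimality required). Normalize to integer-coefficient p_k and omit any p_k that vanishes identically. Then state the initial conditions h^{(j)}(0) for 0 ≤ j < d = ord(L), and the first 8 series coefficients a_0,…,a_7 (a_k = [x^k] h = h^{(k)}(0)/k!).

f: a_k = 3, 3, 15, 27, 87, 195, 543, 1323, …
g: a_k = 0, -8, 16, -128/3, 128, -2048/5, 4096/3, -32768/7, …
L₀ := L_f ⊗_s L_g (sym. prod.), ord ≤ 2.
Differentiate: ansatz ord ≤ ord L₀ ⇒ L.
L = (152 + 864·x + 2304·x^2) + (1 + 100·x + 960·x^2 + 1792·x^3)·Dx + (-3 - 25·x - 24·x^2 + 176·x^3 + 256·x^4)·Dx^2  (order 2).
h: a_k = -24, 48, -600, 1120, -8744, 104016/5, -123000, 12725824/35, …
ICs: h(0) = -24, h′(0) = 48.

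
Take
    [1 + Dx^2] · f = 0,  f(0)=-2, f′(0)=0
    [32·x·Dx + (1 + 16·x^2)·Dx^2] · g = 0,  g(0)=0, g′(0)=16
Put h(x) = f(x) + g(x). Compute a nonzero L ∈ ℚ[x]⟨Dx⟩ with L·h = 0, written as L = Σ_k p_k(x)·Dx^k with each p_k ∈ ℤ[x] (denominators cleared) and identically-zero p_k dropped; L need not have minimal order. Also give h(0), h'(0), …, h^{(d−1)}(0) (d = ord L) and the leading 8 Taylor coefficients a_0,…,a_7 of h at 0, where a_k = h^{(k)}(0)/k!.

L = (-6112·x + 99328·x^3 + 8192·x^5)·Dx + (-31 + 1072·x^2 + 25344·x^4 + 4096·x^6)·Dx^2 + (-6112·x + 99328·x^3 + 8192·x^5)·Dx^3 + (-31 + 1072·x^2 + 25344·x^4 + 4096·x^6)·Dx^4  (order 4).
h: a_k = -2, 16, 1, -256/3, -1/12, 4096/5, 1/360, -65536/7, …
ICs: h(0) = -2, h′(0) = 16, h′′(0) = 2, h′′′(0) = -512.

f: a_k = -2, 0, 1, 0, -1/12, 0, 1/360, 0, …
g: a_k = 0, 16, 0, -256/3, 0, 4096/5, 0, -65536/7, …
h₀=f+g: left-lcm gives L₀, ord ≤ 4.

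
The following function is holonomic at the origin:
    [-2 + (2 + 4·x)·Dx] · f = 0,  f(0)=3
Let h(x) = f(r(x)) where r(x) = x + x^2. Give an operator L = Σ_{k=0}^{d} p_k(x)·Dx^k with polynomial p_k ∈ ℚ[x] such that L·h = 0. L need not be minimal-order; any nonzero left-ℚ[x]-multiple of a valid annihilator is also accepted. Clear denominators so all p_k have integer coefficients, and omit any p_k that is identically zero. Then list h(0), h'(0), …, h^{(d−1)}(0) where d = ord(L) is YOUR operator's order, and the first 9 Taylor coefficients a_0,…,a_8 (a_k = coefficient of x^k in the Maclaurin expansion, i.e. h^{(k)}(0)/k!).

f: a_k = 3, 3, -3/2, 3/2, -15/8, 21/8, -63/16, 99/16, -1287/128, …
L₀ from L_f via x↦r, Dx↦r'^{-1}Dx.
L = (-1 - 2·x) + (1 + 2·x + 2·x^2)·Dx  (order 1).
h: a_k = 3, 3, 3/2, -3/2, 9/8, -3/8, -9/16, 21/16, -183/128, …
ICs: h(0) = 3.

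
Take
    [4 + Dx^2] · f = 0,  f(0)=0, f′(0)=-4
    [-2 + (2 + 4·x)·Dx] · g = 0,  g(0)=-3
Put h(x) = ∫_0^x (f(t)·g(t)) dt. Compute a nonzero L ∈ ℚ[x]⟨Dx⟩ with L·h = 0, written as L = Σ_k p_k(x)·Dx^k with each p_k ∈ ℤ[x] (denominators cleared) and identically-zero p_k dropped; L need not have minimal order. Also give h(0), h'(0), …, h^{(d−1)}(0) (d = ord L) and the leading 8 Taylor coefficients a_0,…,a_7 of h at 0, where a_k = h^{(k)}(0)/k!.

f: a_k = 0, -4, 0, 8/3, 0, -8/15, 0, 16/315, …
g: a_k = -3, -3, 3/2, -3/2, 15/8, -21/8, 63/16, -99/16, …
h₀=f·g: eliminate ⇒ L₀, order ≤ 2·1.
∫: right-multiply L₀ by Dx.
L = (7 + 16·x + 16·x^2)·Dx + (-2 - 4·x)·Dx^2 + (1 + 4·x + 4·x^2)·Dx^3  (order 3).
h: a_k = 0, 0, 6, 4, -7/2, -2/5, -19/60, 81/70, …
ICs: h(0) = 0, h′(0) = 0, h′′(0) = 12.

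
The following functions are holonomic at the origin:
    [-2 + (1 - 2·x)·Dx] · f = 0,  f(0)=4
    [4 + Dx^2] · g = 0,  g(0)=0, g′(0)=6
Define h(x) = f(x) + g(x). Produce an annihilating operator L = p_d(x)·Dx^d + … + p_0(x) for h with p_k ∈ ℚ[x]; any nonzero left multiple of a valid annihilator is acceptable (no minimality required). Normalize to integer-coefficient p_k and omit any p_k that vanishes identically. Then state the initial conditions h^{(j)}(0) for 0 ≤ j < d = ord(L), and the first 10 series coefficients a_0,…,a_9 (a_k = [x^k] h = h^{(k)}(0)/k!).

L = (56 - 32·x + 32·x^2) + (-12 + 40·x - 48·x^2 + 32·x^3)·Dx + (14 - 8·x + 8·x^2)·Dx^2 + (-3 + 10·x - 12·x^2 + 8·x^3)·Dx^3  (order 3).
h: a_k = 4, 14, 16, 28, 64, 644/5, 256, 53752/105, 1024, 1935364/945, …
ICs: h(0) = 4, h′(0) = 14, h′′(0) = 32.

f: a_k = 4, 8, 16, 32, 64, 128, 256, 512, 1024, 2048, …
g: a_k = 0, 6, 0, -4, 0, 4/5, 0, -8/105, 0, 4/945, …
f+g: L₀ = lclm(L_f,L_g), ord ≤ 1+2.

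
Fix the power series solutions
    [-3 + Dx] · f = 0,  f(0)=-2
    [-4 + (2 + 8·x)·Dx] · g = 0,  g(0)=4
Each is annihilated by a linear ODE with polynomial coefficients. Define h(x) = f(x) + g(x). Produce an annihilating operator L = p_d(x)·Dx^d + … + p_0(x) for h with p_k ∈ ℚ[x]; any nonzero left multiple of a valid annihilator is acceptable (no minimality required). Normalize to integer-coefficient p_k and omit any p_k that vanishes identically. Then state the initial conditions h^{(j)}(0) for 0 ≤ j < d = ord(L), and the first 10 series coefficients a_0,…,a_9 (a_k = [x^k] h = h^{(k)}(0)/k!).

L = (30 + 72·x) + (-13 - 72·x - 144·x^2)·Dx + (1 + 16·x + 48·x^2)·Dx^2  (order 2).
h: a_k = 2, 2, -17, 7, -187/4, 2159/20, -13521/40, 295437/280, -7688409/2240, 25625357/2240, …
ICs: h(0) = 2, h′(0) = 2.

f: a_k = -2, -6, -9, -9, -27/4, -81/20, -81/40, -243/280, -729/2240, -243/2240, …
g: a_k = 4, 8, -8, 16, -40, 112, -336, 1056, -3432, 11440, …
h₀=f+g: left-lcm gives L₀, ord ≤ 2.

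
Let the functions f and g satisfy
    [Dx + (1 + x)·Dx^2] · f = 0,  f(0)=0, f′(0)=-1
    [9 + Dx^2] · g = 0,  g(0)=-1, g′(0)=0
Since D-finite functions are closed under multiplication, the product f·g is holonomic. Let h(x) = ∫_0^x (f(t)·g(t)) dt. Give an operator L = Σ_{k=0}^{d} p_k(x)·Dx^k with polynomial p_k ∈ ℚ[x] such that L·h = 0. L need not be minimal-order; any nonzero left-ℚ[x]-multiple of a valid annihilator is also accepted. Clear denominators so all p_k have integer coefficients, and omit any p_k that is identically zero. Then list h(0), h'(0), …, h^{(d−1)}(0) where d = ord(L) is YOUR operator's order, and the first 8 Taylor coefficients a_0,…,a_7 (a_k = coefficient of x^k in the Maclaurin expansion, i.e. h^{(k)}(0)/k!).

f: a_k = 0, -1, 1/2, -1/3, 1/4, -1/5, 1/6, -1/7, …
g: a_k = -1, 0, 9/2, 0, -27/8, 0, 81/80, 0, …
Sym-product of L_f,L_g gives L₀ (≤ ord 4).
∫: right-multiply L₀ by Dx.
L = (2493 + 10854·x + 17091·x^2 + 11664·x^3 + 2916·x^4)·Dx + (612 + 1908·x + 1944·x^2 + 648·x^3)·Dx^2 + (592 + 2484·x + 3834·x^2 + 2592·x^3 + 648·x^4)·Dx^3 + (68 + 212·x + 216·x^2 + 72·x^3)·Dx^4 + (35 + 142·x + 215·x^2 + 144·x^3 + 36·x^4)·Dx^5  (order 5).
h: a_k = 0, 0, 1/2, -1/6, -25/24, 2/5, 83/240, -5/48, …
ICs: h(0) = 0, h′(0) = 0, h′′(0) = 1, h′′′(0) = -1, h′′′′(0) = -25.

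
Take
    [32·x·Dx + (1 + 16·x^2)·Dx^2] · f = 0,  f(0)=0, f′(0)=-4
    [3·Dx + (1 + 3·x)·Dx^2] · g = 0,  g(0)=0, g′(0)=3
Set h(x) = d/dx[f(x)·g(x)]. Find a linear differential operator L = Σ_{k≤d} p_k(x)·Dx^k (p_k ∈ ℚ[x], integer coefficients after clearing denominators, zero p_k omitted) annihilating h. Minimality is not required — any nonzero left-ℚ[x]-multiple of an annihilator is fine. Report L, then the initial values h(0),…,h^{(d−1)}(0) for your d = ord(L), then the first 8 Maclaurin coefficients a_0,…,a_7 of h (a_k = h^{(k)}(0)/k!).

L = (15744 + 89280·x + 811008·x^2 + 5299200·x^3 + 13271040·x^4 + 17252352·x^5 + 21233664·x^7) + (4258 + 91200·x + 775488·x^2 + 4635648·x^3 + 18247680·x^4 + 41140224·x^5 + 46448640·x^6 + 21233664·x^7 + 74317824·x^8)·Dx + (492 + 12548·x + 131328·x^2 + 747968·x^3 + 3219456·x^4 + 10146816·x^5 + 21233664·x^6 + 24920064·x^7 + 21233664·x^8 + 42467328·x^9)·Dx^2 + (73 + 822·x + 6161·x^2 + 34944·x^3 + 151168·x^4 + 500736·x^5 + 1322496·x^6 + 2654208·x^7 + 3244032·x^8 + 3538944·x^9 + 5308416·x^10)·Dx^3  (order 3).
h: a_k = 0, -24, 54, 112, -75, -18504/5, 34146/5, 198624/5, …
ICs: h(0) = 0, h′(0) = -24, h′′(0) = 108.

f: a_k = 0, -4, 0, 64/3, 0, -1024/5, 0, 16384/7, …
g: a_k = 0, 3, -9/2, 9, -81/4, 243/5, -243/2, 2187/7, …
Product ⇒ symmetric product L₀, ord ≤ 4.
Differentiate: ansatz ord ≤ ord L₀ ⇒ L.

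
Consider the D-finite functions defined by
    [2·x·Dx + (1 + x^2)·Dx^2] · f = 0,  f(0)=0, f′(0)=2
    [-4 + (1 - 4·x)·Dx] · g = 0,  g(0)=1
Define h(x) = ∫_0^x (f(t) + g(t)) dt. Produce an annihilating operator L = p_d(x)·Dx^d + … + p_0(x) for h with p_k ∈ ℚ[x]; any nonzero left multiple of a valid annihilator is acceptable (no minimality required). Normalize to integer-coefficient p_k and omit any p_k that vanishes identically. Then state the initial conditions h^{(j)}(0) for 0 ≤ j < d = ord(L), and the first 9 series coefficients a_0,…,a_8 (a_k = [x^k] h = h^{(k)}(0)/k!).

f: a_k = 0, 2, 0, -2/3, 0, 2/5, 0, -2/7, 0, …
g: a_k = 1, 4, 16, 64, 256, 1024, 4096, 16384, 65536, …
Weyl lclm of L_f,L_g ⇒ L₀ (ord ≤ 3).
h=∫h₀ ⇒ L = L₀·Dx.
L = (8 - 128·x - 24·x^2)·Dx^2 + (-49 + 8·x - 109·x^2 - 24·x^3)·Dx^3 + (4 - 15·x - 15·x^3 - 4·x^4)·Dx^4  (order 4).
h: a_k = 0, 1, 3, 16/3, 95/6, 256/5, 2561/15, 4096/7, 57343/28, …
ICs: h(0) = 0, h′(0) = 1, h′′(0) = 6, h′′′(0) = 32.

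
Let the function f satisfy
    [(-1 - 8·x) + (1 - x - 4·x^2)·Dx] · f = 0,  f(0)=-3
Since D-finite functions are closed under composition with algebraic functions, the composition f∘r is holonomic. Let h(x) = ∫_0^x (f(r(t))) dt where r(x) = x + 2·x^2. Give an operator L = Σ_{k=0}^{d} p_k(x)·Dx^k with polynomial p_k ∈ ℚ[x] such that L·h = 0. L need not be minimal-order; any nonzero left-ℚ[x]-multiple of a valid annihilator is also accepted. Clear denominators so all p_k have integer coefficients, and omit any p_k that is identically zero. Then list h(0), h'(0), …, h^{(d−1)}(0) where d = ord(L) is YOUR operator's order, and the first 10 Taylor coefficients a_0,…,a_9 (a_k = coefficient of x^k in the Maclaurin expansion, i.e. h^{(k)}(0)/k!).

f: a_k = -3, -3, -15, -27, -87, -195, -543, -1323, -3495, -8787, …
Substitute x→r, Dx→(1/r')Dx; clear ⇒ L₀.
h=∫h₀ ⇒ L = L₀·Dx.
L = (1 + 12·x + 48·x^2 + 64·x^3)·Dx + (-1 + x + 6·x^2 + 16·x^3 + 16·x^4)·Dx^2  (order 2).
h: a_k = 0, -3, -3/2, -7, -87/4, -309/5, -405/2, -4797/7, -18423/8, -23863/3, …
ICs: h(0) = 0, h′(0) = -3.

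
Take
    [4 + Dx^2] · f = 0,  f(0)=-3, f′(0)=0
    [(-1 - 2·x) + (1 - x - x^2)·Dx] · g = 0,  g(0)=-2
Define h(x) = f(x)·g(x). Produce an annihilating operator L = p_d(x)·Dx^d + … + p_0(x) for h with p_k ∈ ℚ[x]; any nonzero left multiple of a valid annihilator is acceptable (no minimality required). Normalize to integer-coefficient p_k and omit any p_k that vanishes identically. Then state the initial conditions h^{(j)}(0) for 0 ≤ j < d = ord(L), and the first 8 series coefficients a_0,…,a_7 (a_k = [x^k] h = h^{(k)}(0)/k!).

f: a_k = -3, 0, 6, 0, -2, 0, 4/15, 0, …
g: a_k = -2, -2, -4, -6, -10, -16, -26, -42, …
f·g: L₀ = L_f ⊗_s L_g, ord ≤ 2·1.
L = (-2 + 4·x + 4·x^2) + (2 + 4·x)·Dx + (-1 + x + x^2)·Dx^2  (order 2).
h: a_k = 6, 6, 0, 6, 10, 16, 382/15, 622/15, …
ICs: h(0) = 6, h′(0) = 6.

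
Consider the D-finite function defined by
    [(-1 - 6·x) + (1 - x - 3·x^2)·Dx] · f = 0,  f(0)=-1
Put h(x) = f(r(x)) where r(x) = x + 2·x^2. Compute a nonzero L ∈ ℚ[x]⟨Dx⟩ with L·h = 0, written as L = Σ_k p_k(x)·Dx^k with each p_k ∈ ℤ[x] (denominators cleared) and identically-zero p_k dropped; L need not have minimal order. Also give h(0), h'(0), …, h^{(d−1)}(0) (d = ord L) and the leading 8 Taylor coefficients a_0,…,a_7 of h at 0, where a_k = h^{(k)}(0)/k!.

f: a_k = -1, -1, -4, -7, -19, -40, -97, -217, …
Change of var in L_f (x↦r) gives L₀.
L = (1 + 10·x + 36·x^2 + 48·x^3) + (-1 + x + 5·x^2 + 12·x^3 + 12·x^4)·Dx  (order 1).
h: a_k = -1, -1, -6, -23, -77, -276, -1009, -3589, …
ICs: h(0) = -1.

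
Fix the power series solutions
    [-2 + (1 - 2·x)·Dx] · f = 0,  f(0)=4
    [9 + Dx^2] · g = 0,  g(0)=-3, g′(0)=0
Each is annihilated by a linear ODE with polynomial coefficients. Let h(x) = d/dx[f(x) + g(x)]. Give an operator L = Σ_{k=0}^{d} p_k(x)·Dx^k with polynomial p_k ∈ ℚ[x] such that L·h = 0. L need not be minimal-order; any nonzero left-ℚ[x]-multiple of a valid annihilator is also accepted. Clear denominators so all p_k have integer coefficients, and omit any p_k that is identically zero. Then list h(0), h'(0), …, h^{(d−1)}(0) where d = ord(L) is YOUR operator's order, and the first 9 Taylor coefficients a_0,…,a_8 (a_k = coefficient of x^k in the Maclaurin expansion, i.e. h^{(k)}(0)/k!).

f: a_k = 4, 8, 16, 32, 64, 128, 256, 512, 1024, …
g: a_k = -3, 0, 27/2, 0, -81/8, 0, 243/80, 0, -2187/4480, …
f+g: L₀ = lclm(L_f,L_g), ord ≤ 1+2.
h=h₀': d/dx-closure on L₀ ⇒ L.
L = (684 - 432·x + 432·x^2) + (-99 + 306·x - 324·x^2 + 216·x^3)·Dx + (76 - 48·x + 48·x^2)·Dx^2 + (-11 + 34·x - 36·x^2 + 24·x^3)·Dx^3  (order 3).
h: a_k = 8, 59, 96, 431/2, 640, 62169/40, 3584, 4585333/560, 18432, …
ICs: h(0) = 8, h′(0) = 59, h′′(0) = 192.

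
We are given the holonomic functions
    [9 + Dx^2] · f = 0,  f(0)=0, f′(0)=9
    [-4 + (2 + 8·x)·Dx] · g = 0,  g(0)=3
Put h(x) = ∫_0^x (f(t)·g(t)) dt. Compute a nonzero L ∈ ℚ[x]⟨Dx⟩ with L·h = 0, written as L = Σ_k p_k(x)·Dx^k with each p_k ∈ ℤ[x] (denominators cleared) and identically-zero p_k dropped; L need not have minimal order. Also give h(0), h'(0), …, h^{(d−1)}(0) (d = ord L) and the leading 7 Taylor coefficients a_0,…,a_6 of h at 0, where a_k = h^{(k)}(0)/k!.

f: a_k = 0, 9, 0, -27/2, 0, 243/40, 0, …
g: a_k = 3, 6, -6, 12, -30, 84, -252, …
L₀ := L_f ⊗_s L_g (sym. prod.), ord ≤ 2.
h=∫₀ˣh₀: take L = L₀·Dx.
L = (21 + 72·x + 144·x^2)·Dx + (-4 - 16·x)·Dx^2 + (1 + 8·x + 16·x^2)·Dx^3  (order 3).
h: a_k = 0, 0, 27/2, 18, -189/8, 27/5, -2277/80, …
ICs: h(0) = 0, h′(0) = 0, h′′(0) = 27.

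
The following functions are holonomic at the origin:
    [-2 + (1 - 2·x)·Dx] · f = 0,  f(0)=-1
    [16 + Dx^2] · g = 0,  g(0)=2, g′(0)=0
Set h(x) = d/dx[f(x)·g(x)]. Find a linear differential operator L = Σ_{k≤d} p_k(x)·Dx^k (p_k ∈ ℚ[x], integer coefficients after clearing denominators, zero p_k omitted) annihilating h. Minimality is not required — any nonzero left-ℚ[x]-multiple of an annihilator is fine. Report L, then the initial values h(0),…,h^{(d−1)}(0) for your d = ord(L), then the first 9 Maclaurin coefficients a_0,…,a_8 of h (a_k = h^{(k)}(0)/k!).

f: a_k = -1, -2, -4, -8, -16, -32, -64, -128, -256, …
g: a_k = 2, 0, -16, 0, 64/3, 0, -512/45, 0, 1024/315, …
h₀=f·g: eliminate ⇒ L₀, order ≤ 1·2.
Differentiate: ansatz ord ≤ ord L₀ ⇒ L.
L = (8 - 64·x + 64·x^2) + (-4 + 8·x)·Dx + (1 - 4·x + 4·x^2)·Dx^2  (order 2).
h: a_k = -4, 16, 48, 128/3, 320/3, 4864/15, 34048/45, 536576/315, 134144/35, …
ICs: h(0) = -4, h′(0) = 16.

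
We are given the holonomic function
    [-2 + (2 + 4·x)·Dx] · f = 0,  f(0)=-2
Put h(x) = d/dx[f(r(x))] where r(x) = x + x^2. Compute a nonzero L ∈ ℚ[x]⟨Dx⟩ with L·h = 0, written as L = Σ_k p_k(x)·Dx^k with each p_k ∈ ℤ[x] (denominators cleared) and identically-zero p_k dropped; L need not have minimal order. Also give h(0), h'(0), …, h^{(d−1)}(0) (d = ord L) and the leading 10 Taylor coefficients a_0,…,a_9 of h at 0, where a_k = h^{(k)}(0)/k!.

L = 1 + (-1 - 4·x - 6·x^2 - 4·x^3)·Dx  (order 1).
h: a_k = -2, -2, 3, -3, 5/4, 9/4, -49/8, 61/8, -243/64, -395/64, …
ICs: h(0) = -2.

f: a_k = -2, -2, 1, -1, 5/4, -7/4, 21/8, -33/8, 429/64, -715/64, …
Change of var in L_f (x↦r) gives L₀.
Derive L from L₀ (diff closure).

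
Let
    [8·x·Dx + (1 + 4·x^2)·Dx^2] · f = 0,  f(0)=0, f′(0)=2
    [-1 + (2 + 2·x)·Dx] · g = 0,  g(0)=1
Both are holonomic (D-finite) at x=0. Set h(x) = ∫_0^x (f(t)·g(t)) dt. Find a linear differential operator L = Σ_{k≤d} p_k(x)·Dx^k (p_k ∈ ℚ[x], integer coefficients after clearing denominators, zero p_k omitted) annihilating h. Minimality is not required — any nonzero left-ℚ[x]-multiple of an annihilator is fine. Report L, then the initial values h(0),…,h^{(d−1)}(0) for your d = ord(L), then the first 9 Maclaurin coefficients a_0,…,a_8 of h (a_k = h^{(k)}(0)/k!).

L = (3 - 16·x - 4·x^2)·Dx + (-4 + 28·x + 48·x^2 + 16·x^3)·Dx^2 + (4 + 8·x + 20·x^2 + 32·x^3 + 16·x^4)·Dx^3  (order 3).
h: a_k = 0, 0, 1, 1/3, -35/48, -29/120, 6389/5760, 847/1920, -1022653/430080, …
ICs: h(0) = 0, h′(0) = 0, h′′(0) = 2.

f: a_k = 0, 2, 0, -8/3, 0, 32/5, 0, -128/7, 0, …
g: a_k = 1, 1/2, -1/8, 1/16, -5/128, 7/256, -21/1024, 33/2048, -429/32768, …
f·g: L₀ = L_f ⊗_s L_g, ord ≤ 2·1.
h=∫h₀ ⇒ L = L₀·Dx.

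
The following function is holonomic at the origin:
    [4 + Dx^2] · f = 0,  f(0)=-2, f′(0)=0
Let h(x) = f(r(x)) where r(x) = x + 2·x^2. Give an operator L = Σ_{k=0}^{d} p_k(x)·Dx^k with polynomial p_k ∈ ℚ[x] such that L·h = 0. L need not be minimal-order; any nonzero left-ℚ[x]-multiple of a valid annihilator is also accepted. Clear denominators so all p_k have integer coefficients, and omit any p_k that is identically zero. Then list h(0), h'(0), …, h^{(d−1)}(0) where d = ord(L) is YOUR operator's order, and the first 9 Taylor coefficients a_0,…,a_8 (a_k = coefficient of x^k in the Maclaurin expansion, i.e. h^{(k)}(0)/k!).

f: a_k = -2, 0, 4, 0, -4/3, 0, 8/45, 0, -4/315, …
Change of var in L_f (x↦r) gives L₀.
L = (4 + 48·x + 192·x^2 + 256·x^3) - 4·Dx + (1 + 4·x)·Dx^2  (order 2).
h: a_k = -2, 0, 4, 16, 44/3, -32/3, -1432/45, -608/15, -3364/315, …
ICs: h(0) = -2, h′(0) = 0.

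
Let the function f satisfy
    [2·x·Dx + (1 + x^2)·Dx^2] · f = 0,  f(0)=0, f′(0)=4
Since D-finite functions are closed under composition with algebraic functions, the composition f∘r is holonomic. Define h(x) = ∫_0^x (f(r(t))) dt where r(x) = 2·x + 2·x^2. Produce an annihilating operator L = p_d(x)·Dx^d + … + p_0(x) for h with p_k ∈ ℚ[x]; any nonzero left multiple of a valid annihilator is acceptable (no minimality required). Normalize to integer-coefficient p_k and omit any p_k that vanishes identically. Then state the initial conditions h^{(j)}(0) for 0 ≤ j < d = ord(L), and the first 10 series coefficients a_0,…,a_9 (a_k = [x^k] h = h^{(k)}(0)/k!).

f: a_k = 0, 4, 0, -4/3, 0, 4/5, 0, -4/7, 0, 4/9, …
Change of var in L_f (x↦r) gives L₀.
h=∫h₀ ⇒ L = L₀·Dx.
L = (-2 + 8·x + 32·x^2 + 48·x^3 + 24·x^4)·Dx^2 + (1 + 2·x + 4·x^2 + 16·x^3 + 20·x^4 + 8·x^5)·Dx^3  (order 3).
h: a_k = 0, 0, 4, 8/3, -8/3, -32/5, -16/15, 352/21, 160/7, -256/9, …
ICs: h(0) = 0, h′(0) = 0, h′′(0) = 8.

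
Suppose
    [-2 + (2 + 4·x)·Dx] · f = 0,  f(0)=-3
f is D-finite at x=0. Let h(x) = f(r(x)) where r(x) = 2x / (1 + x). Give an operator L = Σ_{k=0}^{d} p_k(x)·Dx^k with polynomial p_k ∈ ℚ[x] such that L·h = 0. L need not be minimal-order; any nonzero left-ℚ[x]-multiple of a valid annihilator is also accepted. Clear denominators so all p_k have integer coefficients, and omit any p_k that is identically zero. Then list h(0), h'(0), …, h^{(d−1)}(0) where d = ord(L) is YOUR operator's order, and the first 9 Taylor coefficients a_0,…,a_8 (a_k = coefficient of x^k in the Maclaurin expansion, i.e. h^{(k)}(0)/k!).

f: a_k = -3, -3, 3/2, -3/2, 15/8, -21/8, 63/16, -99/16, 1287/128, …
h₀=f(r): pull back L_f along r ⇒ L₀.
L = -2 + (1 + 6·x + 5·x^2)·Dx  (order 1).
h: a_k = -3, -6, 12, -30, 90, -306, 1128, -4386, 17700, …
ICs: h(0) = -3.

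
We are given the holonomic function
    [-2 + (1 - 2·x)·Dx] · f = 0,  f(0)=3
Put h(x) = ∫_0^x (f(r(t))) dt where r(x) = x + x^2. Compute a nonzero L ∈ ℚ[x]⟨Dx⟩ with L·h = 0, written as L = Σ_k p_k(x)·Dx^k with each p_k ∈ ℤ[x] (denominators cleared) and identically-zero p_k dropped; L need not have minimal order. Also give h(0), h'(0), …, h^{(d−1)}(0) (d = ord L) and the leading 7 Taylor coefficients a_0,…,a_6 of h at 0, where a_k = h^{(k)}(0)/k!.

f: a_k = 3, 6, 12, 24, 48, 96, 192, …
L₀ from L_f via x↦r, Dx↦r'^{-1}Dx.
h=∫h₀ ⇒ L = L₀·Dx.
L = (2 + 4·x)·Dx + (-1 + 2·x + 2·x^2)·Dx^2  (order 2).
h: a_k = 0, 3, 3, 6, 12, 132/5, 60, …
ICs: h(0) = 0, h′(0) = 3.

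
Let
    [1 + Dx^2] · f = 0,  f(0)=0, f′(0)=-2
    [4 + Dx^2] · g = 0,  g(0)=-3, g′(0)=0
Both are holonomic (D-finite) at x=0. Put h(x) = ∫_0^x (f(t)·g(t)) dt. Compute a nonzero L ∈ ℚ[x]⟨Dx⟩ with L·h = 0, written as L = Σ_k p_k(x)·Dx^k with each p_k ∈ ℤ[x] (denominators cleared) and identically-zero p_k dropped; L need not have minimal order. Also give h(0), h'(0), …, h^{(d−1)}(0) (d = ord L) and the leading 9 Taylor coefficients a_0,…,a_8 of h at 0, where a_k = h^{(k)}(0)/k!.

L = 9·Dx + 10·Dx^3 + Dx^5  (order 5).
h: a_k = 0, 0, 3, 0, -13/4, 0, 121/120, 0, -1093/6720, …
ICs: h(0) = 0, h′(0) = 0, h′′(0) = 6, h′′′(0) = 0, h′′′′(0) = -78.

f: a_k = 0, -2, 0, 1/3, 0, -1/60, 0, 1/2520, 0, …
g: a_k = -3, 0, 6, 0, -2, 0, 4/15, 0, -2/105, …
Sym-product of L_f,L_g gives L₀ (≤ ord 4).
∫: right-multiply L₀ by Dx.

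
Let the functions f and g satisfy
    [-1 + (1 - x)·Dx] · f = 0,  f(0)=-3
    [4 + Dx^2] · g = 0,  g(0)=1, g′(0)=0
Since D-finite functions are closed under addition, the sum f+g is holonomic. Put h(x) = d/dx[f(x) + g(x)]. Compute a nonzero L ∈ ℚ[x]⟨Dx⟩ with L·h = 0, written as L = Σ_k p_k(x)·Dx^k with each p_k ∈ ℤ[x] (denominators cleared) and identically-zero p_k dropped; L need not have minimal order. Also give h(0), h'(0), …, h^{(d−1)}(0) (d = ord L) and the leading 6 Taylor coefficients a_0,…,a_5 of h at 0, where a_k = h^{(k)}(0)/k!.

f: a_k = -3, -3, -3, -3, -3, -3, …
g: a_k = 1, 0, -2, 0, 2/3, 0, …
h₀=f+g: left-lcm gives L₀, ord ≤ 3.
Differentiate: ansatz ord ≤ ord L₀ ⇒ L.
L = (64 - 32·x + 16·x^2) + (-20 + 36·x - 24·x^2 + 8·x^3)·Dx + (16 - 8·x + 4·x^2)·Dx^2 + (-5 + 9·x - 6·x^2 + 2·x^3)·Dx^3  (order 3).
h: a_k = -3, -10, -9, -28/3, -15, -278/15, …
ICs: h(0) = -3, h′(0) = -10, h′′(0) = -18.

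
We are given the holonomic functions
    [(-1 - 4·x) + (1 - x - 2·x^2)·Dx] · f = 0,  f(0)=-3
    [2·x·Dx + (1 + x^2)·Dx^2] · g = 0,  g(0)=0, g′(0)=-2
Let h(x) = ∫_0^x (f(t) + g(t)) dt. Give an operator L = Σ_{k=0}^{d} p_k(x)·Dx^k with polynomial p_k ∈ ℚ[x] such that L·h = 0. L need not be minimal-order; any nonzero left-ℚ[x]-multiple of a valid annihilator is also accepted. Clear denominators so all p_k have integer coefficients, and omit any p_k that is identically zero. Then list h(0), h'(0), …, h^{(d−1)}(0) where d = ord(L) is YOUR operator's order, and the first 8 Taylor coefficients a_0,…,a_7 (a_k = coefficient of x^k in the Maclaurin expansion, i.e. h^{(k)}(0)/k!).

f: a_k = -3, -3, -9, -15, -33, -63, -129, -255, …
g: a_k = 0, -2, 0, 2/3, 0, -2/5, 0, 2/7, …
f+g: L₀ = lclm(L_f,L_g), ord ≤ 1+2.
h=∫h₀ ⇒ L = L₀·Dx.
L = (-6 + 24·x + 162·x^2 + 240·x^3 + 384·x^4 + 48·x^6)·Dx^2 + (16 + 74·x + 88·x^2 + 226·x^3 + 212·x^4 + 304·x^5 + 12·x^6 + 48·x^7)·Dx^3 + (-3 - 4·x - 8·x^2 + 28·x^3 + 27·x^4 + 36·x^5 + 40·x^6 + 4·x^7 + 8·x^8)·Dx^4  (order 4).
h: a_k = 0, -3, -5/2, -3, -43/12, -33/5, -317/30, -129/7, …
ICs: h(0) = 0, h′(0) = -3, h′′(0) = -5, h′′′(0) = -18.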